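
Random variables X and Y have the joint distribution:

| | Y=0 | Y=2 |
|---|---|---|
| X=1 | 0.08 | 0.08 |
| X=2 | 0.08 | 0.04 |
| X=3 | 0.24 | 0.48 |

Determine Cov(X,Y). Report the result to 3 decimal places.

0.128

E[X] = 2.56,  E[Y] = 1.2
E[XY] = 3.2
Cov(X,Y) = E[XY] − E[X]E[Y] = 3.2 − (2.56)(1.2) = 0.128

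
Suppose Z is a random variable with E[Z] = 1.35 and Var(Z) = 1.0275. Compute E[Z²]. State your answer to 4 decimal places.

2.8500

E[Z²] = Var(Z) + (E[Z])² = 1.0275 + (1.35)² = 2.85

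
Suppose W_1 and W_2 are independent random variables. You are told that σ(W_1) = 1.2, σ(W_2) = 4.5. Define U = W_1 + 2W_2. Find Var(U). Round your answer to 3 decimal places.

Var(W_1) = 1.44, Var(W_2) = 20.25
By independence, Var(U) = (1)²Var(W_1) + (2)²Var(W_2)
= (1)²·1.44 + (2)²·20.25 = 82.44

82.440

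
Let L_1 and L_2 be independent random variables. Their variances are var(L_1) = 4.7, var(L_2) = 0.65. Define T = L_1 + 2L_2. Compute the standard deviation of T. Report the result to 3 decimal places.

By independence, var(T) = (1)²var(L_1) + (2)²var(L_2)
= (1)²·4.7 + (2)²·0.65 = 7.3
sd(T) = √7.3 ≈ 2.702

2.702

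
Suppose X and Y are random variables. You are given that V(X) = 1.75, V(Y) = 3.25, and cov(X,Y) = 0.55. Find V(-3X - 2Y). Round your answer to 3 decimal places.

35.350

V(-3X - 2Y) = (-3)²·V(X) + (-2)²·V(Y) + 2·(-3)·(-2)·cov(X,Y)
= 9·1.75 + 4·3.25 + 12·0.55 = 35.35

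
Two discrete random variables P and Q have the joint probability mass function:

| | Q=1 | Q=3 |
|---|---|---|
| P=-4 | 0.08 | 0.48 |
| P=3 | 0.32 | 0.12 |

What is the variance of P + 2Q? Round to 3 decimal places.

7.850

E[P] = -0.92,  E[Q] = 2.2,  E[PQ] = -4.04
Var(P) = 12.92 − (-0.92)² = 12.0736;  Var(Q) = 5.8 − (2.2)² = 0.96
Cov(P,Q) = -4.04 − (-0.92)(2.2) = -2.016
Var(P + 2Q) = (1)²·12.0736 + (2)²·0.96 + 2·(1)·(2)·-2.016 = 7.8496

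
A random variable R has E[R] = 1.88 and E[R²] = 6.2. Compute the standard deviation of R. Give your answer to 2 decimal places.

Var(R) = 6.2 − (1.88)² = 2.6656
SD(R) = √2.6656 ≈ 1.63

1.63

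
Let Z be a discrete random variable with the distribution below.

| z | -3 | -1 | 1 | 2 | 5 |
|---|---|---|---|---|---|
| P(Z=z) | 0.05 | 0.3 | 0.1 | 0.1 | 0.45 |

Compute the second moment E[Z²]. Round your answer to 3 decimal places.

E[Z²] = (-3)²(0.05) + (-1)²(0.3) + (1)²(0.1) + (2)²(0.1) + (5)²(0.45) = 12.5

12.500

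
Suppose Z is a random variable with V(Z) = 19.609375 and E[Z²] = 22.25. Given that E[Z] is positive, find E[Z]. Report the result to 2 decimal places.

1.63

(E[Z])² = E[Z²] − V(Z) = 22.25 − 19.609375 = 2.640625
E[Z] = √2.640625 = 1.625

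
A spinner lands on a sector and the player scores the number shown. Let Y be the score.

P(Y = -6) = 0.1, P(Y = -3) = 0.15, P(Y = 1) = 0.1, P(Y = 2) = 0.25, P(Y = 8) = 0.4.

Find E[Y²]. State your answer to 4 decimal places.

31.6500

E[Y²] = (-6)²(0.1) + (-3)²(0.15) + (1)²(0.1) + (2)²(0.25) + (8)²(0.4) = 31.65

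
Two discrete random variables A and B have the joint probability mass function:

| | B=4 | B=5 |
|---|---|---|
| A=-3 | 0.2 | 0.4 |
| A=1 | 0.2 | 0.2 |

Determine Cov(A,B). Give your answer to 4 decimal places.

-0.1600

E[A] = -1.4,  E[B] = 4.6
E[AB] = -6.6
Cov(A,B) = E[AB] − E[A]E[B] = -6.6 − (-1.4)(4.6) = -0.16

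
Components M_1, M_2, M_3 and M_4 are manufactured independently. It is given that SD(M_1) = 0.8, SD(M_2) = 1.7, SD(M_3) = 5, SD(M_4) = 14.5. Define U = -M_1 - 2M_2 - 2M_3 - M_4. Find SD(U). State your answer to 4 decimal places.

V(M_1) = 0.64, V(M_2) = 2.89, V(M_3) = 25, V(M_4) = 210.25
By independence, V(U) = (-1)²V(M_1) + (-2)²V(M_2) + (-2)²V(M_3) + (-1)²V(M_4)
= (-1)²·0.64 + (-2)²·2.89 + (-2)²·25 + (-1)²·210.25 = 322.45
SD(U) = √322.45 ≈ 17.9569

17.9569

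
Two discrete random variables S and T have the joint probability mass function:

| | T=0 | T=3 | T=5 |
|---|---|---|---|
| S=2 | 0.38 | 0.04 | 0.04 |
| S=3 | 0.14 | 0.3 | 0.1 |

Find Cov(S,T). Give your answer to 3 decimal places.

E[S] = 2.54,  E[T] = 1.72
E[ST] = 4.84
Cov(S,T) = E[ST] − E[S]E[T] = 4.84 − (2.54)(1.72) = 0.4712

0.471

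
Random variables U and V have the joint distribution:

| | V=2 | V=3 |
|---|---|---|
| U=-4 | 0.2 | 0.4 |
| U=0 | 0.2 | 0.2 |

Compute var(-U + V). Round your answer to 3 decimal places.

4.400

E[U] = -2.4,  E[V] = 2.6,  E[UV] = -6.4
var(U) = 9.6 − (-2.4)² = 3.84;  var(V) = 7 − (2.6)² = 0.24
Cov(U,V) = -6.4 − (-2.4)(2.6) = -0.16
var(-U + V) = (-1)²·3.84 + (1)²·0.24 + 2·(-1)·(1)·-0.16 = 4.4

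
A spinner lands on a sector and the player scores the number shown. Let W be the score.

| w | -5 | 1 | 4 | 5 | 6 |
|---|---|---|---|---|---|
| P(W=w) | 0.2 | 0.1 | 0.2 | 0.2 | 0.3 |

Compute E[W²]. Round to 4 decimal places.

E[W²] = (-5)²(0.2) + (1)²(0.1) + (4)²(0.2) + (5)²(0.2) + (6)²(0.3) = 24.1

24.1000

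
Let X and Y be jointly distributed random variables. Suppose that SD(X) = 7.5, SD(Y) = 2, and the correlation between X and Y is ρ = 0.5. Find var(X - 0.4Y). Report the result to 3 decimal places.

var(X) = (7.5)² = 56.25;  var(Y) = (2)² = 4
Cov(X,Y) = ρ·SD(X)·SD(Y) = 0.5·7.5·2 = 7.5
var(X - 0.4Y) = (1)²·var(X) + (-0.4)²·var(Y) + 2·(1)·(-0.4)·Cov(X,Y)
= 1·56.25 + 0.16·4 + -0.8·7.5 = 50.89

50.890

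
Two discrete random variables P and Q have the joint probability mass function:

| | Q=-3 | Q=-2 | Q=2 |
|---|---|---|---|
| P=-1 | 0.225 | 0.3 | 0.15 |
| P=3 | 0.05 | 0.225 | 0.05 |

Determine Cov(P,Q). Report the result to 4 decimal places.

E[P] = 0.3,  E[Q] = -1.475
E[PQ] = -0.525
Cov(P,Q) = E[PQ] − E[P]E[Q] = -0.525 − (0.3)(-1.475) = -0.0825

-0.0825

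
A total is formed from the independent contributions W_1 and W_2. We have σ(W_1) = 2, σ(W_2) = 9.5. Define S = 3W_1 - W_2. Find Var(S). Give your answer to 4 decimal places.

Var(W_1) = 4, Var(W_2) = 90.25
By independence, Var(S) = (3)²Var(W_1) + (-1)²Var(W_2)
= (3)²·4 + (-1)²·90.25 = 126.25

126.2500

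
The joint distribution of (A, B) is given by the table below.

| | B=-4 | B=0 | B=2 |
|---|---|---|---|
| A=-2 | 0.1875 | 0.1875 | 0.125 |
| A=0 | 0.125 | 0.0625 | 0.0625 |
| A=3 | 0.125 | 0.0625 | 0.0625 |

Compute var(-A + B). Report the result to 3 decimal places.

E[A] = -0.25,  E[B] = -1.25,  E[AB] = -0.125
var(A) = 4.25 − (-0.25)² = 4.1875;  var(B) = 8 − (-1.25)² = 6.4375
Cov(A,B) = -0.125 − (-0.25)(-1.25) = -0.4375
var(-A + B) = (-1)²·4.1875 + (1)²·6.4375 + 2·(-1)·(1)·-0.4375 = 11.5

11.500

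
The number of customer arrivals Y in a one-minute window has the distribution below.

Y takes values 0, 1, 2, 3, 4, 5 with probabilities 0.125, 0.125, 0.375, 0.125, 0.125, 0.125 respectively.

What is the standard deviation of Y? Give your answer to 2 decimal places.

1.49

E[Y] = (0)(0.125) + (1)(0.125) + (2)(0.375) + (3)(0.125) + (4)(0.125) + (5)(0.125) = 2.375
E[Y²] = (0)²(0.125) + (1)²(0.125) + (2)²(0.375) + (3)²(0.125) + (4)²(0.125) + (5)²(0.125) = 7.875
Var(Y) = E[Y²] − (E[Y])² = 7.875 − (2.375)² = 2.234375
sd(Y) = √2.234375 ≈ 1.49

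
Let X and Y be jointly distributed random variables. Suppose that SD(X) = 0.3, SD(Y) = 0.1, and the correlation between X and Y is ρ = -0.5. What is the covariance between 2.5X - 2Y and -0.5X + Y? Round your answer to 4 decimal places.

-0.1850

Var(X) = (0.3)² = 0.09;  Var(Y) = (0.1)² = 0.01
Cov(X,Y) = ρ·SD(X)·SD(Y) = -0.5·0.3·0.1 = -0.015
Cov(2.5X - 2Y, -0.5X + Y) = (2.5)(-0.5)Var(X) + (-2)(1)Var(Y) + [(2.5)(1) + (-2)(-0.5)]Cov(X,Y)
= -1.25·0.09 + -2·0.01 + 3.5·-0.015 = -0.185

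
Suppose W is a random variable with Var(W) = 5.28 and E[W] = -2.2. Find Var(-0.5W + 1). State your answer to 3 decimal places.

1.320

Var(-0.5W + 1) = (-0.5)²·Var(W) = 0.25·5.28 = 1.32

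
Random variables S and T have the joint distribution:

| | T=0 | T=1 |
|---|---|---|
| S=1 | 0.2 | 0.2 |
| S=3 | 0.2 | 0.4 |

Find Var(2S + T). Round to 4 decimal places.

4.4000

E[S] = 2.2,  E[T] = 0.6,  E[ST] = 1.4
Var(S) = 5.8 − (2.2)² = 0.96;  Var(T) = 0.6 − (0.6)² = 0.24
Cov(S,T) = 1.4 − (2.2)(0.6) = 0.08
Var(2S + T) = (2)²·0.96 + (1)²·0.24 + 2·(2)·(1)·0.08 = 4.4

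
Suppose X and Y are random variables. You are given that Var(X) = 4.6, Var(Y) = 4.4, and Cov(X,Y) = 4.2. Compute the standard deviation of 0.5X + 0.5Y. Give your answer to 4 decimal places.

2.0857

Var(0.5X + 0.5Y) = (0.5)²·Var(X) + (0.5)²·Var(Y) + 2·(0.5)·(0.5)·Cov(X,Y)
= 0.25·4.6 + 0.25·4.4 + 0.5·4.2 = 4.35
SD(0.5X + 0.5Y) = √4.35 ≈ 2.0857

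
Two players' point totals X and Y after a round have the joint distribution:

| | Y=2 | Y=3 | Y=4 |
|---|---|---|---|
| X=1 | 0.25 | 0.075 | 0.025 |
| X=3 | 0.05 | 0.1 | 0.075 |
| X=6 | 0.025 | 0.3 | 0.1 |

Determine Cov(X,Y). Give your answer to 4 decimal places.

E[X] = 3.575,  E[Y] = 2.875
E[XY] = 11.025
Cov(X,Y) = E[XY] − E[X]E[Y] = 11.025 − (3.575)(2.875) = 0.746875

0.7469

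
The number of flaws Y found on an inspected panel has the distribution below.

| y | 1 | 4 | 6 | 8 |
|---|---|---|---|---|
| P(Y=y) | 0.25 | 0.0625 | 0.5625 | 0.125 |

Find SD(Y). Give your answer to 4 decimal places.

2.3947

E[Y] = (1)(0.25) + (4)(0.0625) + (6)(0.5625) + (8)(0.125) = 4.875
E[Y²] = (1)²(0.25) + (4)²(0.0625) + (6)²(0.5625) + (8)²(0.125) = 29.5
Var(Y) = E[Y²] − (E[Y])² = 29.5 − (4.875)² = 5.734375
SD(Y) = √5.734375 ≈ 2.3947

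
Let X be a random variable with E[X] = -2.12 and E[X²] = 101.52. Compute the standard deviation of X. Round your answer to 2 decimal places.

var(X) = 101.52 − (-2.12)² = 97.0256
SD(X) = √97.0256 ≈ 9.85

9.85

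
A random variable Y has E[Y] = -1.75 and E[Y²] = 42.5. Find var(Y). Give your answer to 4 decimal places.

39.4375

var(Y) = 42.5 − (-1.75)² = 39.4375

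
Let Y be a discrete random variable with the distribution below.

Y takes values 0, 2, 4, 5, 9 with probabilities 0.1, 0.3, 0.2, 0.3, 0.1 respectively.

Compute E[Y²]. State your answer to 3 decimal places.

E[Y²] = (0)²(0.1) + (2)²(0.3) + (4)²(0.2) + (5)²(0.3) + (9)²(0.1) = 20

20.000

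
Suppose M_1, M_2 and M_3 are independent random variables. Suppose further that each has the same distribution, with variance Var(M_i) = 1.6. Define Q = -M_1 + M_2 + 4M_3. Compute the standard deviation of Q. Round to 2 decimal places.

By independence, Var(Q) = (-1)²Var(M_1) + (1)²Var(M_2) + (4)²Var(M_3)
= (-1)²·1.6 + (1)²·1.6 + (4)²·1.6 = 28.8
SD(Q) = √28.8 ≈ 5.37

5.37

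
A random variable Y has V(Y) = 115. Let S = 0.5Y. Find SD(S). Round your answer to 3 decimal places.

V(0.5Y) = (0.5)²·115 = 28.75
SD(S) = √28.75 ≈ 5.362

5.362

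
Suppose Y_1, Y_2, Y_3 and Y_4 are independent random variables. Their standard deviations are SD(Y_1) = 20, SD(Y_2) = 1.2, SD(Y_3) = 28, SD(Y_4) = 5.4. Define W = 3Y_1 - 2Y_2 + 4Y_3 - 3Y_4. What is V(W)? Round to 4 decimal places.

V(Y_1) = 400, V(Y_2) = 1.44, V(Y_3) = 784, V(Y_4) = 29.16
By independence, V(W) = (3)²V(Y_1) + (-2)²V(Y_2) + (4)²V(Y_3) + (-3)²V(Y_4)
= (3)²·400 + (-2)²·1.44 + (4)²·784 + (-3)²·29.16 = 16412.2

16412.2000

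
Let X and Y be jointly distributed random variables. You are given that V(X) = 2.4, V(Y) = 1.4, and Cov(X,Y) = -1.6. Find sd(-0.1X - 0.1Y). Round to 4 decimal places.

V(-0.1X - 0.1Y) = (-0.1)²·V(X) + (-0.1)²·V(Y) + 2·(-0.1)·(-0.1)·Cov(X,Y)
= 0.01·2.4 + 0.01·1.4 + 0.02·-1.6 = 0.006
sd(-0.1X - 0.1Y) = √0.006 ≈ 0.0775

0.0775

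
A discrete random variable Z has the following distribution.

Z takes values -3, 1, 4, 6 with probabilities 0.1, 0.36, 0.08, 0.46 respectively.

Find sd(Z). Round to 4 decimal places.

3.0398

E[Z] = (-3)(0.1) + (1)(0.36) + (4)(0.08) + (6)(0.46) = 3.14
E[Z²] = (-3)²(0.1) + (1)²(0.36) + (4)²(0.08) + (6)²(0.46) = 19.1
var(Z) = E[Z²] − (E[Z])² = 19.1 − (3.14)² = 9.2404
sd(Z) = √9.2404 ≈ 3.0398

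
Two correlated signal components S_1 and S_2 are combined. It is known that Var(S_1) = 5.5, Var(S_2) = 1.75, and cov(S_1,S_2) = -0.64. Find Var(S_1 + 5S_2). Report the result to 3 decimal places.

Var(S_1 + 5S_2) = (1)²·Var(S_1) + (5)²·Var(S_2) + 2·(1)·(5)·cov(S_1,S_2)
= 1·5.5 + 25·1.75 + 10·-0.64 = 42.85

42.850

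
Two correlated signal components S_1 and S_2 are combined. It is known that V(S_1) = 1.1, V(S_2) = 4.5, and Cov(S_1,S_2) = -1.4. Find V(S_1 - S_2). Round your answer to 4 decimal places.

V(S_1 - S_2) = (1)²·V(S_1) + (-1)²·V(S_2) + 2·(1)·(-1)·Cov(S_1,S_2)
= 1·1.1 + 1·4.5 + -2·-1.4 = 8.4

8.4000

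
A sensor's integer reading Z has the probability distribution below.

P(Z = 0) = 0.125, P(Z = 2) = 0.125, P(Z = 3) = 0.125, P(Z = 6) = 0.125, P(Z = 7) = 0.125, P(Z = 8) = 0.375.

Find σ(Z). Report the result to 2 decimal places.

2.95

E[Z] = (0)(0.125) + (2)(0.125) + (3)(0.125) + (6)(0.125) + (7)(0.125) + (8)(0.375) = 5.25
E[Z²] = (0)²(0.125) + (2)²(0.125) + (3)²(0.125) + (6)²(0.125) + (7)²(0.125) + (8)²(0.375) = 36.25
Var(Z) = E[Z²] − (E[Z])² = 36.25 − (5.25)² = 8.6875
σ(Z) = √8.6875 ≈ 2.95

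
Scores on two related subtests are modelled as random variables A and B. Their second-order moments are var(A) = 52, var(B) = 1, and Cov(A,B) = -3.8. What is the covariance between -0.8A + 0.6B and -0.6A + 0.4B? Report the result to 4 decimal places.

Cov(-0.8A + 0.6B, -0.6A + 0.4B) = (-0.8)(-0.6)var(A) + (0.6)(0.4)var(B) + [(-0.8)(0.4) + (0.6)(-0.6)]Cov(A,B)
= 0.48·52 + 0.24·1 + -0.68·-3.8 = 27.784

27.7840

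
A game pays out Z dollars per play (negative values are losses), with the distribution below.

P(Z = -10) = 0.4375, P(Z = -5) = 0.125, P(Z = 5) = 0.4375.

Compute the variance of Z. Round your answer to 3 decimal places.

49.902

E[Z] = (-10)(0.4375) + (-5)(0.125) + (5)(0.4375) = -2.8125
E[Z²] = (-10)²(0.4375) + (-5)²(0.125) + (5)²(0.4375) = 57.8125
Var(Z) = E[Z²] − (E[Z])² = 57.8125 − (-2.8125)² = 49.90234375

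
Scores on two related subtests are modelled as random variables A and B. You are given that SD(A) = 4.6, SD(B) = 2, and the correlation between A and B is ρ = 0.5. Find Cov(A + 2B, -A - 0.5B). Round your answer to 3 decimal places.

Var(A) = (4.6)² = 21.16;  Var(B) = (2)² = 4
Cov(A,B) = ρ·SD(A)·SD(B) = 0.5·4.6·2 = 4.6
Cov(A + 2B, -A - 0.5B) = (1)(-1)Var(A) + (2)(-0.5)Var(B) + [(1)(-0.5) + (2)(-1)]Cov(A,B)
= -1·21.16 + -1·4 + -2.5·4.6 = -36.66

-36.660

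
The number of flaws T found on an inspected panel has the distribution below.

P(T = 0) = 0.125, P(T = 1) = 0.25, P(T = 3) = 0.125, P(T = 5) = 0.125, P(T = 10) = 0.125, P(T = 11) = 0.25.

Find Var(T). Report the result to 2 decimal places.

19.69

E[T] = (0)(0.125) + (1)(0.25) + (3)(0.125) + (5)(0.125) + (10)(0.125) + (11)(0.25) = 5.25
E[T²] = (0)²(0.125) + (1)²(0.25) + (3)²(0.125) + (5)²(0.125) + (10)²(0.125) + (11)²(0.25) = 47.25
Var(T) = E[T²] − (E[T])² = 47.25 − (5.25)² = 19.6875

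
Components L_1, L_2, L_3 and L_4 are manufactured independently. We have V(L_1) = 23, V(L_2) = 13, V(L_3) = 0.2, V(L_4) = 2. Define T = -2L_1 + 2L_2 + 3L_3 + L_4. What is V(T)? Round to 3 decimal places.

By independence, V(T) = (-2)²V(L_1) + (2)²V(L_2) + (3)²V(L_3) + (1)²V(L_4)
= (-2)²·23 + (2)²·13 + (3)²·0.2 + (1)²·2 = 147.8

147.800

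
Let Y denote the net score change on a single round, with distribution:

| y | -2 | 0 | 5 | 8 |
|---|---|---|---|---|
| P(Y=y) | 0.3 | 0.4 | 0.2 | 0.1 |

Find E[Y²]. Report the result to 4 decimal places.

E[Y²] = (-2)²(0.3) + (0)²(0.4) + (5)²(0.2) + (8)²(0.1) = 12.6

12.6000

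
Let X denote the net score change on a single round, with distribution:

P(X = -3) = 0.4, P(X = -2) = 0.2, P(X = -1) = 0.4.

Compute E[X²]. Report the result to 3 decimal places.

4.800

E[X²] = (-3)²(0.4) + (-2)²(0.2) + (-1)²(0.4) = 4.8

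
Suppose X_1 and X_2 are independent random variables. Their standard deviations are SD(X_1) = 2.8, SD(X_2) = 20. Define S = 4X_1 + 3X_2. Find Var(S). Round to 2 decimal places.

Var(X_1) = 7.84, Var(X_2) = 400
By independence, Var(S) = (4)²Var(X_1) + (3)²Var(X_2)
= (4)²·7.84 + (3)²·400 = 3725.44

3725.44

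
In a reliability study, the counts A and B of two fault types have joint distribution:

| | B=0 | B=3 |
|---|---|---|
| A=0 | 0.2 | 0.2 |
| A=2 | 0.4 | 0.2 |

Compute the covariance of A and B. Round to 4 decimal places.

-0.2400

E[A] = 1.2,  E[B] = 1.2
E[AB] = 1.2
Cov(A,B) = E[AB] − E[A]E[B] = 1.2 − (1.2)(1.2) = -0.24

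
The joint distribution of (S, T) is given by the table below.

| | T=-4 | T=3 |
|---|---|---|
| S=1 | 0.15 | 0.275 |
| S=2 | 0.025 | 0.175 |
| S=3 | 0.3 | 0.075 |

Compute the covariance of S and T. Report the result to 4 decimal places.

E[S] = 1.95,  E[T] = -0.325
E[ST] = -1.85
Cov(S,T) = E[ST] − E[S]E[T] = -1.85 − (1.95)(-0.325) = -1.21625

-1.2163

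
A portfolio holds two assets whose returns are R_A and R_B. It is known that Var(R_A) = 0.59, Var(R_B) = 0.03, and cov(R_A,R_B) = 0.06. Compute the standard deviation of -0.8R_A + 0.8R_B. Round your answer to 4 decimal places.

0.5657

Var(-0.8R_A + 0.8R_B) = (-0.8)²·Var(R_A) + (0.8)²·Var(R_B) + 2·(-0.8)·(0.8)·cov(R_A,R_B)
= 0.64·0.59 + 0.64·0.03 + -1.28·0.06 = 0.32
SD(-0.8R_A + 0.8R_B) = √0.32 ≈ 0.5657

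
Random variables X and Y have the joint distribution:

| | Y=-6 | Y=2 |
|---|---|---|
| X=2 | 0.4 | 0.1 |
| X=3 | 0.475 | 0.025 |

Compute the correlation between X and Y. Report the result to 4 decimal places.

E[X] = 2.5,  E[Y] = -5
E[XY] = -12.8
Cov(X,Y) = E[XY] − E[X]E[Y] = -12.8 − (2.5)(-5) = -0.3
Var(X) = 0.25,  Var(Y) = 7
ρ = -0.3 / √(0.25·7) ≈ -0.2268

-0.2268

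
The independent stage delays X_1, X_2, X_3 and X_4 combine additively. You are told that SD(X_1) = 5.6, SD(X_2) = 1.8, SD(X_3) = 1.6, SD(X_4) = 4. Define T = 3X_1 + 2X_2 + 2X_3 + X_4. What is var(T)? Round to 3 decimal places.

var(X_1) = 31.36, var(X_2) = 3.24, var(X_3) = 2.56, var(X_4) = 16
By independence, var(T) = (3)²var(X_1) + (2)²var(X_2) + (2)²var(X_3) + (1)²var(X_4)
= (3)²·31.36 + (2)²·3.24 + (2)²·2.56 + (1)²·16 = 321.44

321.440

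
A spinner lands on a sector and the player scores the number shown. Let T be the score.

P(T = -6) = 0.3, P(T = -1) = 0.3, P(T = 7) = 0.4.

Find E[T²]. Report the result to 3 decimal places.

E[T²] = (-6)²(0.3) + (-1)²(0.3) + (7)²(0.4) = 30.7

30.700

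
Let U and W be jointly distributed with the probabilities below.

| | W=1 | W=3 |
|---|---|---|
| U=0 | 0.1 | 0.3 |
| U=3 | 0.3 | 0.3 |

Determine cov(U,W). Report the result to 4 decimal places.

-0.3600

E[U] = 1.8,  E[W] = 2.2
E[UW] = 3.6
cov(U,W) = E[UW] − E[U]E[W] = 3.6 − (1.8)(2.2) = -0.36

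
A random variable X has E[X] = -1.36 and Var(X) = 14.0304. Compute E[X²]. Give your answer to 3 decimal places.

15.880

E[X²] = Var(X) + (E[X])² = 14.0304 + (-1.36)² = 15.88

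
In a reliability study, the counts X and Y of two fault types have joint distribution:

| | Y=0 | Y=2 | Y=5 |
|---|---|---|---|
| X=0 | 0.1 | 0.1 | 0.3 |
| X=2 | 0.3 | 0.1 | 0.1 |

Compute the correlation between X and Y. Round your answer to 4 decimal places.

-0.4454

E[X] = 1,  E[Y] = 2.4
E[XY] = 1.4
Cov(X,Y) = E[XY] − E[X]E[Y] = 1.4 − (1)(2.4) = -1
V(X) = 1,  V(Y) = 5.04
ρ = -1 / √(1·5.04) ≈ -0.4454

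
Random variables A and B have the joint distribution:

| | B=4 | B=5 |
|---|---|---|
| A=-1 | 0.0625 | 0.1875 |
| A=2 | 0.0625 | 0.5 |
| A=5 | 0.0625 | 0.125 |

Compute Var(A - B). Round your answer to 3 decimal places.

4.125

E[A] = 1.8125,  E[B] = 4.8125,  E[AB] = 8.6875
Var(A) = 7.1875 − (1.8125)² = 3.90234375;  Var(B) = 23.3125 − (4.8125)² = 0.15234375
Cov(A,B) = 8.6875 − (1.8125)(4.8125) = -0.03515625
Var(A - B) = (1)²·3.90234375 + (-1)²·0.15234375 + 2·(1)·(-1)·-0.03515625 = 4.125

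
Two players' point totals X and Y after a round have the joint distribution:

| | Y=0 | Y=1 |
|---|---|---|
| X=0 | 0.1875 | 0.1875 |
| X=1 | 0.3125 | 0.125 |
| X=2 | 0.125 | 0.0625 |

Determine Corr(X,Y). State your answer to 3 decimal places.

-0.156

E[X] = 0.8125,  E[Y] = 0.375
E[XY] = 0.25
cov(X,Y) = E[XY] − E[X]E[Y] = 0.25 − (0.8125)(0.375) = -0.0546875
Var(X) = 0.52734375,  Var(Y) = 0.234375
ρ = -0.0546875 / √(0.52734375·0.234375) ≈ -0.156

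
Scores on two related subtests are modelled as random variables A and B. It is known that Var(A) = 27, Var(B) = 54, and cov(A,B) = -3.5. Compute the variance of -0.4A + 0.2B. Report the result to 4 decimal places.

7.0400

Var(-0.4A + 0.2B) = (-0.4)²·Var(A) + (0.2)²·Var(B) + 2·(-0.4)·(0.2)·cov(A,B)
= 0.16·27 + 0.04·54 + -0.16·-3.5 = 7.04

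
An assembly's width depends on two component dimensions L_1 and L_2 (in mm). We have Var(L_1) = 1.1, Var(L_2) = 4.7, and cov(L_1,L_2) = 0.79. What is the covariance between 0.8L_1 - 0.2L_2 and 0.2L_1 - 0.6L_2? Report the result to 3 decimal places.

cov(0.8L_1 - 0.2L_2, 0.2L_1 - 0.6L_2) = (0.8)(0.2)Var(L_1) + (-0.2)(-0.6)Var(L_2) + [(0.8)(-0.6) + (-0.2)(0.2)]cov(L_1,L_2)
= 0.16·1.1 + 0.12·4.7 + -0.52·0.79 = 0.3292

0.329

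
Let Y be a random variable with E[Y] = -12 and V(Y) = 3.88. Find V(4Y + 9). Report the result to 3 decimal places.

V(4Y + 9) = (4)²·V(Y) = 16·3.88 = 62.08

62.080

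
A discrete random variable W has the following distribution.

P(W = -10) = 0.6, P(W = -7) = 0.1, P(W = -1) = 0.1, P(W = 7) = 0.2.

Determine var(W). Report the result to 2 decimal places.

45.64

E[W] = (-10)(0.6) + (-7)(0.1) + (-1)(0.1) + (7)(0.2) = -5.4
E[W²] = (-10)²(0.6) + (-7)²(0.1) + (-1)²(0.1) + (7)²(0.2) = 74.8
var(W) = E[W²] − (E[W])² = 74.8 − (-5.4)² = 45.64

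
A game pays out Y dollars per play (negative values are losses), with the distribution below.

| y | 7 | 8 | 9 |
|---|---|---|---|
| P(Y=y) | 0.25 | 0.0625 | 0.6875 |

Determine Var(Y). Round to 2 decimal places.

0.75

E[Y] = (7)(0.25) + (8)(0.0625) + (9)(0.6875) = 8.4375
E[Y²] = (7)²(0.25) + (8)²(0.0625) + (9)²(0.6875) = 71.9375
Var(Y) = E[Y²] − (E[Y])² = 71.9375 − (8.4375)² = 0.74609375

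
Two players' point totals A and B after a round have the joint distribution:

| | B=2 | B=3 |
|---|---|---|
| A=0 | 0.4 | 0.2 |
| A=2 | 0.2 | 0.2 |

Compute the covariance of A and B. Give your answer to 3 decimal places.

E[A] = 0.8,  E[B] = 2.4
E[AB] = 2
Cov(A,B) = E[AB] − E[A]E[B] = 2 − (0.8)(2.4) = 0.08

0.080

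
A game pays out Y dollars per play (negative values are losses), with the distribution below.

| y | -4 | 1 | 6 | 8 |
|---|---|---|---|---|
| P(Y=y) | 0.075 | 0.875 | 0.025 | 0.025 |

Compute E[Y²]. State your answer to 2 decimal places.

E[Y²] = (-4)²(0.075) + (1)²(0.875) + (6)²(0.025) + (8)²(0.025) = 4.575

4.58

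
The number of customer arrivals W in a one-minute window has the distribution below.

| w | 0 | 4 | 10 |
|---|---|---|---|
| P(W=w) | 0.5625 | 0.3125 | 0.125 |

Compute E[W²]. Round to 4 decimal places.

17.5000

E[W²] = (0)²(0.5625) + (4)²(0.3125) + (10)²(0.125) = 17.5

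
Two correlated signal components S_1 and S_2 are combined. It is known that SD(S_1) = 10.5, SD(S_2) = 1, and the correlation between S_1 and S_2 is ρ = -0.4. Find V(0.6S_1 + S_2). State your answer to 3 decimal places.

35.650

V(S_1) = (10.5)² = 110.25;  V(S_2) = (1)² = 1
cov(S_1,S_2) = ρ·SD(S_1)·SD(S_2) = -0.4·10.5·1 = -4.2
V(0.6S_1 + S_2) = (0.6)²·V(S_1) + (1)²·V(S_2) + 2·(0.6)·(1)·cov(S_1,S_2)
= 0.36·110.25 + 1·1 + 1.2·-4.2 = 35.65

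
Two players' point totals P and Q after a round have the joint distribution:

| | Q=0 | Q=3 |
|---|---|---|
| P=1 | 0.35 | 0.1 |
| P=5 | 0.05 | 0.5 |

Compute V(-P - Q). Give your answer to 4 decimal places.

10.2000

E[P] = 3.2,  E[Q] = 1.8,  E[PQ] = 7.8
V(P) = 14.2 − (3.2)² = 3.96;  V(Q) = 5.4 − (1.8)² = 2.16
Cov(P,Q) = 7.8 − (3.2)(1.8) = 2.04
V(-P - Q) = (-1)²·3.96 + (-1)²·2.16 + 2·(-1)·(-1)·2.04 = 10.2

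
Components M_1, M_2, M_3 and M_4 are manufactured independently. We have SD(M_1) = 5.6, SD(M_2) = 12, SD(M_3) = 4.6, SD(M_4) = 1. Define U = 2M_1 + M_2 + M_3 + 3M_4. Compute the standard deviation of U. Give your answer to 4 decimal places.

17.3090

Var(M_1) = 31.36, Var(M_2) = 144, Var(M_3) = 21.16, Var(M_4) = 1
By independence, Var(U) = (2)²Var(M_1) + (1)²Var(M_2) + (1)²Var(M_3) + (3)²Var(M_4)
= (2)²·31.36 + (1)²·144 + (1)²·21.16 + (3)²·1 = 299.6
SD(U) = √299.6 ≈ 17.3090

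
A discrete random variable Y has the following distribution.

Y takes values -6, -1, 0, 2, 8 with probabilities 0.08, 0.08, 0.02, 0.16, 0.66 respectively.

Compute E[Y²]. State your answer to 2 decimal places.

45.84

E[Y²] = (-6)²(0.08) + (-1)²(0.08) + (0)²(0.02) + (2)²(0.16) + (8)²(0.66) = 45.84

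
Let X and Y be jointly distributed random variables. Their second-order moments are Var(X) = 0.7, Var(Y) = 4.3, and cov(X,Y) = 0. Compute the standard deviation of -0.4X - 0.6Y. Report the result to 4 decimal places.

Var(-0.4X - 0.6Y) = (-0.4)²·Var(X) + (-0.6)²·Var(Y) + 2·(-0.4)·(-0.6)·cov(X,Y)
= 0.16·0.7 + 0.36·4.3 + 0.48·0 = 1.66
SD(-0.4X - 0.6Y) = √1.66 ≈ 1.2884

1.2884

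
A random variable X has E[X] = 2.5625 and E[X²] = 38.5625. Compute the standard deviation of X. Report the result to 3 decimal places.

Var(X) = 38.5625 − (2.5625)² = 31.99609375
SD(X) = √31.99609375 ≈ 5.657

5.657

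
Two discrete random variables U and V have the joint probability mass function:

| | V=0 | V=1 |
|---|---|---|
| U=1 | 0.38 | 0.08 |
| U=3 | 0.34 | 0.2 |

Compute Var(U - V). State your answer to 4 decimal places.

E[U] = 2.08,  E[V] = 0.28,  E[UV] = 0.68
Var(U) = 5.32 − (2.08)² = 0.9936;  Var(V) = 0.28 − (0.28)² = 0.2016
Cov(U,V) = 0.68 − (2.08)(0.28) = 0.0976
Var(U - V) = (1)²·0.9936 + (-1)²·0.2016 + 2·(1)·(-1)·0.0976 = 1

1.0000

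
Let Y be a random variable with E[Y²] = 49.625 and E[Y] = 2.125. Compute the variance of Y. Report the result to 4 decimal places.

var(Y) = 49.625 − (2.125)² = 45.109375

45.1094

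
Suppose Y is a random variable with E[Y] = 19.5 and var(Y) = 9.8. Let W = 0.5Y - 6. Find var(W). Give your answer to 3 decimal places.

2.450

var(0.5Y - 6) = (0.5)²·var(Y) = 0.25·9.8 = 2.45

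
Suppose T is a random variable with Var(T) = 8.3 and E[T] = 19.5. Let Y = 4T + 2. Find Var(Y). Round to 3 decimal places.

Var(4T + 2) = (4)²·Var(T) = 16·8.3 = 132.8

132.800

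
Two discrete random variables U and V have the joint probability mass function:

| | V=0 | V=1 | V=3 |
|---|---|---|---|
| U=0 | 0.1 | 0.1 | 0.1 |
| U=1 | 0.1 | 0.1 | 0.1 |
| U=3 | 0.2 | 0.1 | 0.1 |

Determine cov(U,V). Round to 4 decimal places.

E[U] = 1.5,  E[V] = 1.2
E[UV] = 1.6
cov(U,V) = E[UV] − E[U]E[V] = 1.6 − (1.5)(1.2) = -0.2

-0.2000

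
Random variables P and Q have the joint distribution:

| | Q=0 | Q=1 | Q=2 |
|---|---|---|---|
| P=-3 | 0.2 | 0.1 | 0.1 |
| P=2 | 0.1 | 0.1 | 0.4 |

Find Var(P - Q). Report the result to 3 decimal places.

E[P] = 0,  E[Q] = 1.2,  E[PQ] = 0.9
Var(P) = 6 − (0)² = 6;  Var(Q) = 2.2 − (1.2)² = 0.76
cov(P,Q) = 0.9 − (0)(1.2) = 0.9
Var(P - Q) = (1)²·6 + (-1)²·0.76 + 2·(1)·(-1)·0.9 = 4.96

4.960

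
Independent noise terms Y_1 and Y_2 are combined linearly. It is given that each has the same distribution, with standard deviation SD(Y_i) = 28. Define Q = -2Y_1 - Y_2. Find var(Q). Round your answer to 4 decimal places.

var(Y_i) = (28)² = 784
By independence, var(Q) = (-2)²var(Y_1) + (-1)²var(Y_2)
= (-2)²·784 + (-1)²·784 = 3920

3920.0000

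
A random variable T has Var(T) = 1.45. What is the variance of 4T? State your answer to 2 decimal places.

23.20

Var(4T) = (4)²·Var(T) = 16·1.45 = 23.2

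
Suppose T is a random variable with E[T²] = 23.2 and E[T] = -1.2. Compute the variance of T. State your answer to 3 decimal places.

Var(T) = 23.2 − (-1.2)² = 21.76

21.760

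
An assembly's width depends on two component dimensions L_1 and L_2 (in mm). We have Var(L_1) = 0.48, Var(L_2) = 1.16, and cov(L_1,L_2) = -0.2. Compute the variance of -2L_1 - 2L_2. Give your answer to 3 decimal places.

Var(-2L_1 - 2L_2) = (-2)²·Var(L_1) + (-2)²·Var(L_2) + 2·(-2)·(-2)·cov(L_1,L_2)
= 4·0.48 + 4·1.16 + 8·-0.2 = 4.96

4.960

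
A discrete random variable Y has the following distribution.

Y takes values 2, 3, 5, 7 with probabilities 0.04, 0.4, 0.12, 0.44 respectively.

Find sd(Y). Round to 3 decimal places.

1.928

E[Y] = (2)(0.04) + (3)(0.4) + (5)(0.12) + (7)(0.44) = 4.96
E[Y²] = (2)²(0.04) + (3)²(0.4) + (5)²(0.12) + (7)²(0.44) = 28.32
var(Y) = E[Y²] − (E[Y])² = 28.32 − (4.96)² = 3.7184
sd(Y) = √3.7184 ≈ 1.928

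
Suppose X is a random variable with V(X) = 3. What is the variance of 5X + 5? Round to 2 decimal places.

75.00

V(5X + 5) = (5)²·V(X) = 25·3 = 75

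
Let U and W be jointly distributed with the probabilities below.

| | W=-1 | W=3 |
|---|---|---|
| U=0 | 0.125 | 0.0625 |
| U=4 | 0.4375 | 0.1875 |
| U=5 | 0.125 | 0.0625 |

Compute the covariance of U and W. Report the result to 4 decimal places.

-0.0469

E[U] = 3.4375,  E[W] = 0.25
E[UW] = 0.8125
Cov(U,W) = E[UW] − E[U]E[W] = 0.8125 − (3.4375)(0.25) = -0.046875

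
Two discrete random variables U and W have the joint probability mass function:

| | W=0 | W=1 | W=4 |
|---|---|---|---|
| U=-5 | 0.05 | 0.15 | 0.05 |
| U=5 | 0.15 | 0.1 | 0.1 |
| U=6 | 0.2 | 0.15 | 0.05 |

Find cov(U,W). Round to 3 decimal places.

E[U] = 2.9,  E[W] = 1.2
E[UW] = 2.85
cov(U,W) = E[UW] − E[U]E[W] = 2.85 − (2.9)(1.2) = -0.63

-0.630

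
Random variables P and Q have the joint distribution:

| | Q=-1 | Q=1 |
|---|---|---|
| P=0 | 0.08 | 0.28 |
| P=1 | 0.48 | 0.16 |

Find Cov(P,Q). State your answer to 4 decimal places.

E[P] = 0.64,  E[Q] = -0.12
E[PQ] = -0.32
Cov(P,Q) = E[PQ] − E[P]E[Q] = -0.32 − (0.64)(-0.12) = -0.2432

-0.2432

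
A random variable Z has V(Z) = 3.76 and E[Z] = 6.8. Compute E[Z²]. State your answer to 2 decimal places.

E[Z²] = V(Z) + (E[Z])² = 3.76 + (6.8)² = 50

50.00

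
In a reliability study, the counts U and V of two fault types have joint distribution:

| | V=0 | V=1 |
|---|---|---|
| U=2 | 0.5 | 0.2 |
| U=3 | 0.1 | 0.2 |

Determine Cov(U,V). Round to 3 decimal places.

E[U] = 2.3,  E[V] = 0.4
E[UV] = 1
Cov(U,V) = E[UV] − E[U]E[V] = 1 − (2.3)(0.4) = 0.08

0.080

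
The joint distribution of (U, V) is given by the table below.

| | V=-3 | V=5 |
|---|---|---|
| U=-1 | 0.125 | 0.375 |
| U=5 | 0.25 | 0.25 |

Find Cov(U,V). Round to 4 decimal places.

-3.0000

E[U] = 2,  E[V] = 2
E[UV] = 1
Cov(U,V) = E[UV] − E[U]E[V] = 1 − (2)(2) = -3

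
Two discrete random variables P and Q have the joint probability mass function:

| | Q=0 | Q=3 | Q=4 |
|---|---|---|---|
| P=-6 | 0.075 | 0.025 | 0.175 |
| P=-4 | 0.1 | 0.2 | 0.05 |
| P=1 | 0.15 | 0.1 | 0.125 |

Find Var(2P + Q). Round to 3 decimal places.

E[P] = -2.675,  E[Q] = 2.375,  E[PQ] = -7.05
Var(P) = 15.875 − (-2.675)² = 8.719375;  Var(Q) = 8.525 − (2.375)² = 2.884375
Cov(P,Q) = -7.05 − (-2.675)(2.375) = -0.696875
Var(2P + Q) = (2)²·8.719375 + (1)²·2.884375 + 2·(2)·(1)·-0.696875 = 34.974375

34.974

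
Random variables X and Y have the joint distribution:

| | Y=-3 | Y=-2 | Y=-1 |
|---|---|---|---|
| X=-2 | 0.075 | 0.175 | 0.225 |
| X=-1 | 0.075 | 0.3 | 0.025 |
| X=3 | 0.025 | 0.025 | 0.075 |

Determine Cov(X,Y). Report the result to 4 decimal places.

0.0463

E[X] = -0.975,  E[Y] = -1.85
E[XY] = 1.85
Cov(X,Y) = E[XY] − E[X]E[Y] = 1.85 − (-0.975)(-1.85) = 0.04625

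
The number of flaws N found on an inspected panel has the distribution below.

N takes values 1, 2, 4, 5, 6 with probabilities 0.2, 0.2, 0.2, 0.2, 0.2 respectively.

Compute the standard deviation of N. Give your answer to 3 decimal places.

1.855

E[N] = (1)(0.2) + (2)(0.2) + (4)(0.2) + (5)(0.2) + (6)(0.2) = 3.6
E[N²] = (1)²(0.2) + (2)²(0.2) + (4)²(0.2) + (5)²(0.2) + (6)²(0.2) = 16.4
V(N) = E[N²] − (E[N])² = 16.4 − (3.6)² = 3.44
σ(N) = √3.44 ≈ 1.855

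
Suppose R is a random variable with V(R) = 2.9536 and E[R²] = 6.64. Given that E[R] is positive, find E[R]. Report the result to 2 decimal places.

1.92

(E[R])² = E[R²] − V(R) = 6.64 − 2.9536 = 3.6864
E[R] = √3.6864 = 1.92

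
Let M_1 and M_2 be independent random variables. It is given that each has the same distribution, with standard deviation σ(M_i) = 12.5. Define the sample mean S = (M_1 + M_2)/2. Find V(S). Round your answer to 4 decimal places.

78.1250

V(M_i) = (12.5)² = 156.25
By independence, V(S) = (0.5)²V(M_1) + (0.5)²V(M_2)
= (0.5)²·156.25 + (0.5)²·156.25 = 78.125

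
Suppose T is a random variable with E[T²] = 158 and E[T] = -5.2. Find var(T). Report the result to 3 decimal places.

var(T) = 158 − (-5.2)² = 130.96

130.960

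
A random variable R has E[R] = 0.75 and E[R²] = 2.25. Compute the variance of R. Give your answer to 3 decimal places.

1.688

V(R) = 2.25 − (0.75)² = 1.6875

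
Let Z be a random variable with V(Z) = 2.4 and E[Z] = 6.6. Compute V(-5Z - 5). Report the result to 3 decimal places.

V(-5Z - 5) = (-5)²·V(Z) = 25·2.4 = 60

60.000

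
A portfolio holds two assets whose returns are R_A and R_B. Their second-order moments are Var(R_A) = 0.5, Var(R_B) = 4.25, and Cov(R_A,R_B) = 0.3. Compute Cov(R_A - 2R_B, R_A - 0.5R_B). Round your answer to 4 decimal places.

4.0000

Cov(R_A - 2R_B, R_A - 0.5R_B) = (1)(1)Var(R_A) + (-2)(-0.5)Var(R_B) + [(1)(-0.5) + (-2)(1)]Cov(R_A,R_B)
= 1·0.5 + 1·4.25 + -2.5·0.3 = 4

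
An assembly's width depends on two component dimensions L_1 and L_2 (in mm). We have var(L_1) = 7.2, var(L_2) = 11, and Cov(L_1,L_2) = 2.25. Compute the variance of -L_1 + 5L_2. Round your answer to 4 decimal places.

259.7000

var(-L_1 + 5L_2) = (-1)²·var(L_1) + (5)²·var(L_2) + 2·(-1)·(5)·Cov(L_1,L_2)
= 1·7.2 + 25·11 + -10·2.25 = 259.7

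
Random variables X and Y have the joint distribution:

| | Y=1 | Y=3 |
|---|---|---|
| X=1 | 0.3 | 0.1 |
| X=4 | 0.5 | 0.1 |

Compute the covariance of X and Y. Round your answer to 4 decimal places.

-0.1200

E[X] = 2.8,  E[Y] = 1.4
E[XY] = 3.8
Cov(X,Y) = E[XY] − E[X]E[Y] = 3.8 − (2.8)(1.4) = -0.12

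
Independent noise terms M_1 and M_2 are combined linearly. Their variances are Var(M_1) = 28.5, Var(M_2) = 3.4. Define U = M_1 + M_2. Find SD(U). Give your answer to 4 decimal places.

By independence, Var(U) = (1)²Var(M_1) + (1)²Var(M_2)
= (1)²·28.5 + (1)²·3.4 = 31.9
SD(U) = √31.9 ≈ 5.6480

5.6480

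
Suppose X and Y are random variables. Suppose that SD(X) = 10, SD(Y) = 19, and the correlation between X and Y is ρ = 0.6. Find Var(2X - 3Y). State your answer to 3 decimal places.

Var(X) = (10)² = 100;  Var(Y) = (19)² = 361
Cov(X,Y) = ρ·SD(X)·SD(Y) = 0.6·10·19 = 114
Var(2X - 3Y) = (2)²·Var(X) + (-3)²·Var(Y) + 2·(2)·(-3)·Cov(X,Y)
= 4·100 + 9·361 + -12·114 = 2281

2281.000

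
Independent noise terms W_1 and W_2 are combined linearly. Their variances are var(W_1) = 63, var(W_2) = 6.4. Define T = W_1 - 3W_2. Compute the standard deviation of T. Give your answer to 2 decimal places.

By independence, var(T) = (1)²var(W_1) + (-3)²var(W_2)
= (1)²·63 + (-3)²·6.4 = 120.6
SD(T) = √120.6 ≈ 10.98

10.98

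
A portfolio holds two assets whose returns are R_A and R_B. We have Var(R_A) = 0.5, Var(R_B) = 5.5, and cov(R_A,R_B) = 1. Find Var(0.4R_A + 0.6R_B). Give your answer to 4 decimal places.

2.5400

Var(0.4R_A + 0.6R_B) = (0.4)²·Var(R_A) + (0.6)²·Var(R_B) + 2·(0.4)·(0.6)·cov(R_A,R_B)
= 0.16·0.5 + 0.36·5.5 + 0.48·1 = 2.54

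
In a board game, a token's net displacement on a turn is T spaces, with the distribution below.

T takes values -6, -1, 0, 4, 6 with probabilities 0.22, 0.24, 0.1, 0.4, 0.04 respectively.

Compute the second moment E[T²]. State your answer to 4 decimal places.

E[T²] = (-6)²(0.22) + (-1)²(0.24) + (0)²(0.1) + (4)²(0.4) + (6)²(0.04) = 16

16.0000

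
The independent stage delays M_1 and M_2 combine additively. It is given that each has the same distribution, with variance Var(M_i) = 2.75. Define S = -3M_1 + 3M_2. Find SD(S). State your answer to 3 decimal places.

By independence, Var(S) = (-3)²Var(M_1) + (3)²Var(M_2)
= (-3)²·2.75 + (3)²·2.75 = 49.5
SD(S) = √49.5 ≈ 7.036

7.036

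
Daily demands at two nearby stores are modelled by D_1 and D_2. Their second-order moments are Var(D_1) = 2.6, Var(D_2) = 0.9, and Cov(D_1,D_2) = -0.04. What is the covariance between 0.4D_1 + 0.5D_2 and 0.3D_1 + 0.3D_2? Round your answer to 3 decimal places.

0.436

Cov(0.4D_1 + 0.5D_2, 0.3D_1 + 0.3D_2) = (0.4)(0.3)Var(D_1) + (0.5)(0.3)Var(D_2) + [(0.4)(0.3) + (0.5)(0.3)]Cov(D_1,D_2)
= 0.12·2.6 + 0.15·0.9 + 0.27·-0.04 = 0.4362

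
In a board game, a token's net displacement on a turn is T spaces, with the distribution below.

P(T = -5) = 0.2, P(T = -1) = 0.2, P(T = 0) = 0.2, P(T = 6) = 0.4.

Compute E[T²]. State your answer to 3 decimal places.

19.600

E[T²] = (-5)²(0.2) + (-1)²(0.2) + (0)²(0.2) + (6)²(0.4) = 19.6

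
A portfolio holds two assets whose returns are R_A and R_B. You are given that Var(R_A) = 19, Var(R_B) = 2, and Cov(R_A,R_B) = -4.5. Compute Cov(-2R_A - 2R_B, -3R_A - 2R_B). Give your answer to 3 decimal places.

Cov(-2R_A - 2R_B, -3R_A - 2R_B) = (-2)(-3)Var(R_A) + (-2)(-2)Var(R_B) + [(-2)(-2) + (-2)(-3)]Cov(R_A,R_B)
= 6·19 + 4·2 + 10·-4.5 = 77

77.000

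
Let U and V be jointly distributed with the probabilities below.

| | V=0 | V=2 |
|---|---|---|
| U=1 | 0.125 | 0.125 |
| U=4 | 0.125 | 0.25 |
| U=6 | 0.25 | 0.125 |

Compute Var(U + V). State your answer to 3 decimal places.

4.250

E[U] = 4,  E[V] = 1,  E[UV] = 3.75
Var(U) = 19.75 − (4)² = 3.75;  Var(V) = 2 − (1)² = 1
Cov(U,V) = 3.75 − (4)(1) = -0.25
Var(U + V) = (1)²·3.75 + (1)²·1 + 2·(1)·(1)·-0.25 = 4.25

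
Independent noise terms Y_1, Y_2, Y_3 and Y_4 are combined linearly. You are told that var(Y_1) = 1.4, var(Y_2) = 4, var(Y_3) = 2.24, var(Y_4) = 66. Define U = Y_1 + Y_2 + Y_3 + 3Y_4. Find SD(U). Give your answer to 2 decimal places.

By independence, var(U) = (1)²var(Y_1) + (1)²var(Y_2) + (1)²var(Y_3) + (3)²var(Y_4)
= (1)²·1.4 + (1)²·4 + (1)²·2.24 + (3)²·66 = 601.64
SD(U) = √601.64 ≈ 24.53

24.53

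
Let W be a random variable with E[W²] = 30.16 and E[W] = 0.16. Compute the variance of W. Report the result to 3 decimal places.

V(W) = 30.16 − (0.16)² = 30.1344

30.134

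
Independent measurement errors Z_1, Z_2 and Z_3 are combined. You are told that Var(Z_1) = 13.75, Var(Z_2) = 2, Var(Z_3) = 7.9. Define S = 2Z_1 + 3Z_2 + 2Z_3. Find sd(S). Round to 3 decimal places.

10.227

By independence, Var(S) = (2)²Var(Z_1) + (3)²Var(Z_2) + (2)²Var(Z_3)
= (2)²·13.75 + (3)²·2 + (2)²·7.9 = 104.6
sd(S) = √104.6 ≈ 10.227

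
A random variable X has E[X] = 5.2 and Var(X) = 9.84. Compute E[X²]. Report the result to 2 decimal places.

E[X²] = Var(X) + (E[X])² = 9.84 + (5.2)² = 36.88

36.88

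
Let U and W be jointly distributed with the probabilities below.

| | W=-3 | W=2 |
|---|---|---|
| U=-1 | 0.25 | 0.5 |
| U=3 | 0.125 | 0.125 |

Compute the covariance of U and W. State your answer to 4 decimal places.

E[U] = 0,  E[W] = 0.125
E[UW] = -0.625
cov(U,W) = E[UW] − E[U]E[W] = -0.625 − (0)(0.125) = -0.625

-0.6250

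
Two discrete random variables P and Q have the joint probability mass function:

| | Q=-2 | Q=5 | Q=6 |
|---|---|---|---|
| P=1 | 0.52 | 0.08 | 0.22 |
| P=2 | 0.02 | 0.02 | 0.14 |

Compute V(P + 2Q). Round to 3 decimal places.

63.104

E[P] = 1.18,  E[Q] = 1.58,  E[PQ] = 2.48
V(P) = 1.54 − (1.18)² = 0.1476;  V(Q) = 17.62 − (1.58)² = 15.1236
cov(P,Q) = 2.48 − (1.18)(1.58) = 0.6156
V(P + 2Q) = (1)²·0.1476 + (2)²·15.1236 + 2·(1)·(2)·0.6156 = 63.1044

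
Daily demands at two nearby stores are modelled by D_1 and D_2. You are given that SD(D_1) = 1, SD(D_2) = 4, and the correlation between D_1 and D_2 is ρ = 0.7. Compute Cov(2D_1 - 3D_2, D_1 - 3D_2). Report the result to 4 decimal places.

120.8000

var(D_1) = (1)² = 1;  var(D_2) = (4)² = 16
Cov(D_1,D_2) = ρ·SD(D_1)·SD(D_2) = 0.7·1·4 = 2.8
Cov(2D_1 - 3D_2, D_1 - 3D_2) = (2)(1)var(D_1) + (-3)(-3)var(D_2) + [(2)(-3) + (-3)(1)]Cov(D_1,D_2)
= 2·1 + 9·16 + -9·2.8 = 120.8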